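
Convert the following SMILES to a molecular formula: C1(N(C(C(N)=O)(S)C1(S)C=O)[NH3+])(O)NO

C5H11N4O4S2+

Heavy atoms from the SMILES: 5 C, 4 N, 4 O, 2 S.
Implicit hydrogens by atom environment:
  4 × C: no H
  2 × O: 1 H each → 2
  2 × O: no H
  2 × S: 1 H each → 2
  1 × C: 1 H
  1 × N (charge +1): 3 H
  1 × N: 2 H
  1 × N: 1 H
  1 × N: no H
  Total hydrogens = 11.
Net charge +1.
Molecular formula: C5H11N4O4S2+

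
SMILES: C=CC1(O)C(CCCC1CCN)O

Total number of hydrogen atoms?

Hydrogens are implicit in SMILES; fill each atom to its normal valence:
  6 × C: 2 H each → 12
  3 × C: 1 H each → 3
  2 × O: 1 H each → 2
  1 × C: no H
  1 × N: 2 H
  Total hydrogens = 19.

19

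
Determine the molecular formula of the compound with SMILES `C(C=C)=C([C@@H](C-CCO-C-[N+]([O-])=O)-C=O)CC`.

Heavy atoms from the SMILES: 12 C, 1 N, 4 O.
Implicit hydrogens by atom environment:
  6 × C: 2 H each → 12
  4 × C: 1 H each → 4
  3 × O: no H
  1 × C: 3 H
  1 × C: no H
  1 × N (charge +1): no H
  1 × O (charge -1): no H
  Total hydrogens = 19.
Molecular formula: C12H19NO4

C12H19NO4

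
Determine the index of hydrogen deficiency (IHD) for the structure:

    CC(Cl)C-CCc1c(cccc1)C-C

4

Molecular formula from the SMILES: C13H19Cl.
DoU = (2C + 2 + N − H − X)/2 = (2·13 + 2 + 0 − 19 − 1)/2 = 8/2 = 4.
(Structurally: 1 ring(s) + 3 π bond(s) = 4.)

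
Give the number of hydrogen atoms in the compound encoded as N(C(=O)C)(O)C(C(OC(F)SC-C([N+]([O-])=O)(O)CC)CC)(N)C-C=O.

24

Hydrogens are implicit in SMILES; fill each atom to its normal valence:
  4 × C: 2 H each → 8
  4 × O: no H
  3 × C: 3 H each → 9
  3 × C: 1 H each → 3
  3 × C: no H
  2 × O: 1 H each → 2
  1 × F: no H
  1 × N: 2 H
  1 × N: no H
  1 × N (charge +1): no H
  1 × O (charge -1): no H
  1 × S: no H
  Total hydrogens = 24.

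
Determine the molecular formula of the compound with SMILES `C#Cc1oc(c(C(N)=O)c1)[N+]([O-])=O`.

Heavy atoms from the SMILES: 7 C, 2 N, 4 O.
Implicit hydrogens by atom environment:
  3 × C (aromatic): no H
  2 × C: no H
  2 × O: no H
  1 × C (aromatic): 1 H
  1 × C: 1 H
  1 × N: 2 H
  1 × N (charge +1): no H
  1 × O (aromatic): no H
  1 × O (charge -1): no H
  Total hydrogens = 4.
Molecular formula: C7H4N2O4

C7H4N2O4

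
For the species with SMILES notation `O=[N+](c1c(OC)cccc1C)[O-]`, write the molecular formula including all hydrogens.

Heavy atoms from the SMILES: 8 C, 1 N, 3 O.
Implicit hydrogens by atom environment:
  3 × C (aromatic): 1 H each → 3
  3 × C (aromatic): no H
  2 × C: 3 H each → 6
  2 × O: no H
  1 × N (charge +1): no H
  1 × O (charge -1): no H
  Total hydrogens = 9.
Molecular formula: C8H9NO3

C8H9NO3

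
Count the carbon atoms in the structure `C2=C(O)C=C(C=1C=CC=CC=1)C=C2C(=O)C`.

The symbol for carbon appears 14 times in the SMILES.

14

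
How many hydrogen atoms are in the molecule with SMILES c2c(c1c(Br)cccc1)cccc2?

9

Hydrogens are implicit in SMILES; fill each atom to its normal valence:
  9 × C (aromatic): 1 H each → 9
  3 × C (aromatic): no H
  1 × Br: no H
  Total hydrogens = 9.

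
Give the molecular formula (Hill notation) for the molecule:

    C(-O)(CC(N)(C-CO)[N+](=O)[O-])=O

C5H10N2O5

Heavy atoms from the SMILES: 5 C, 2 N, 5 O.
Implicit hydrogens by atom environment:
  3 × C: 2 H each → 6
  2 × C: no H
  2 × O: 1 H each → 2
  2 × O: no H
  1 × N: 2 H
  1 × N (charge +1): no H
  1 × O (charge -1): no H
  Total hydrogens = 10.
Molecular formula: C5H10N2O5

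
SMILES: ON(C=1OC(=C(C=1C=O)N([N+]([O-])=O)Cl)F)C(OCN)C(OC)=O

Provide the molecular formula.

Heavy atoms from the SMILES: 9 C, 1 Cl, 1 F, 4 N, 8 O.
Implicit hydrogens by atom environment:
  5 × O: no H
  4 × C (aromatic): no H
  2 × C: 1 H each → 2
  2 × N: no H
  1 × C: 3 H
  1 × C: 2 H
  1 × C: no H
  1 × Cl: no H
  1 × F: no H
  1 × N: 2 H
  1 × N (charge +1): no H
  1 × O: 1 H
  1 × O (aromatic): no H
  1 × O (charge -1): no H
  Total hydrogens = 10.
Molecular formula: C9H10ClFN4O8

C9H10ClFN4O8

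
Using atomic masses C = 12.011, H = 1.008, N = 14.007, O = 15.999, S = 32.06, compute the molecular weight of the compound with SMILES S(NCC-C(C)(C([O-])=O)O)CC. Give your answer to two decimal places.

192.25

Molecular formula: C7H14NO3S-.
M = 7×12.011 + 14×1.008 + 1×14.007 + 3×15.999 + 1×32.06 = 192.25 g/mol.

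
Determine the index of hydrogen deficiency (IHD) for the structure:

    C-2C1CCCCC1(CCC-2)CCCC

2

Molecular formula from the SMILES: C14H26.
DoU = (2C + 2 + N − H − X)/2 = (2·14 + 2 + 0 − 26 − 0)/2 = 4/2 = 2.
(Structurally: 2 ring(s) + 0 π bond(s) = 2.)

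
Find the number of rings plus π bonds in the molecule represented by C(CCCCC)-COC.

Molecular formula from the SMILES: C8H18O.
DoU = (2C + 2 + N − H − X)/2 = (2·8 + 2 + 0 − 18 − 0)/2 = 0/2 = 0.
(Structurally: 0 ring(s) + 0 π bond(s) = 0.)

0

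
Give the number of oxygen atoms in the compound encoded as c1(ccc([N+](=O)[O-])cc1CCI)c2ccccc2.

2

The symbol for oxygen appears 2 times in the SMILES.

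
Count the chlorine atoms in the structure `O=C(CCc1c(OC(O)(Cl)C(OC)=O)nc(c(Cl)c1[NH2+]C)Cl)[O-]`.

The symbol for chlorine appears 3 times in the SMILES.

3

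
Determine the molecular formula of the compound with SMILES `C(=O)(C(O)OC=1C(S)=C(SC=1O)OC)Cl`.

C7H7ClO5S2

Heavy atoms from the SMILES: 7 C, 1 Cl, 5 O, 2 S.
Implicit hydrogens by atom environment:
  4 × C (aromatic): no H
  3 × O: no H
  2 × O: 1 H each → 2
  1 × C: 3 H
  1 × C: 1 H
  1 × C: no H
  1 × Cl: no H
  1 × S: 1 H
  1 × S (aromatic): no H
  Total hydrogens = 7.
Molecular formula: C7H7ClO5S2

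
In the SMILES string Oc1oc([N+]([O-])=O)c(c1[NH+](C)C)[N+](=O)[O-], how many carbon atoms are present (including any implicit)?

The symbol for carbon appears 6 times in the SMILES. Lowercase c denotes aromatic carbon and counts toward C.

6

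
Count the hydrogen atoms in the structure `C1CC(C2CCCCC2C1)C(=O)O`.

Hydrogens are implicit in SMILES; fill each atom to its normal valence:
  7 × C: 2 H each → 14
  3 × C: 1 H each → 3
  1 × C: no H
  1 × O: 1 H
  1 × O: no H
  Total hydrogens = 18.

18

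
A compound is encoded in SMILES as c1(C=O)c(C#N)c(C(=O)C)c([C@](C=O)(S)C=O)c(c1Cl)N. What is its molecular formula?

C13H9ClN2O4S

Heavy atoms from the SMILES: 13 C, 1 Cl, 2 N, 4 O, 1 S.
Implicit hydrogens by atom environment:
  6 × C (aromatic): no H
  4 × O: no H
  3 × C: 1 H each → 3
  3 × C: no H
  1 × C: 3 H
  1 × Cl: no H
  1 × N: 2 H
  1 × N: no H
  1 × S: 1 H
  Total hydrogens = 9.
Molecular formula: C13H9ClN2O4S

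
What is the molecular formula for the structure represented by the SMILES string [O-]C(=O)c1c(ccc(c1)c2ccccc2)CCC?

C16H15O2-

Heavy atoms from the SMILES: 16 C, 2 O.
Implicit hydrogens by atom environment:
  8 × C (aromatic): 1 H each → 8
  4 × C (aromatic): no H
  2 × C: 2 H each → 4
  1 × C: 3 H
  1 × C: no H
  1 × O: no H
  1 × O (charge -1): no H
  Total hydrogens = 15.
Net charge -1.
Molecular formula: C16H15O2-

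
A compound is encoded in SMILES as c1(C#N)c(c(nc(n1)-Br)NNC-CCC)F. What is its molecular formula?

Heavy atoms from the SMILES: 1 Br, 9 C, 1 F, 5 N.
Implicit hydrogens by atom environment:
  4 × C (aromatic): no H
  3 × C: 2 H each → 6
  2 × N: 1 H each → 2
  2 × N (aromatic): no H
  1 × Br: no H
  1 × C: 3 H
  1 × C: no H
  1 × F: no H
  1 × N: no H
  Total hydrogens = 11.
Molecular formula: C9H11BrFN5

C9H11BrFN5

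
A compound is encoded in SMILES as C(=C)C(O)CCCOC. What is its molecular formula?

C7H14O2

Heavy atoms from the SMILES: 7 C, 2 O.
Implicit hydrogens by atom environment:
  4 × C: 2 H each → 8
  2 × C: 1 H each → 2
  1 × C: 3 H
  1 × O: 1 H
  1 × O: no H
  Total hydrogens = 14.
Molecular formula: C7H14O2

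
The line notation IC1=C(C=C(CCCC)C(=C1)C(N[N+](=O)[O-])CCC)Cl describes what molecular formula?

Heavy atoms from the SMILES: 14 C, 1 Cl, 1 I, 2 N, 2 O.
Implicit hydrogens by atom environment:
  5 × C: 2 H each → 10
  4 × C (aromatic): no H
  2 × C: 3 H each → 6
  2 × C (aromatic): 1 H each → 2
  1 × C: 1 H
  1 × Cl: no H
  1 × I: no H
  1 × N: 1 H
  1 × N (charge +1): no H
  1 × O: no H
  1 × O (charge -1): no H
  Total hydrogens = 20.
Molecular formula: C14H20ClIN2O2

C14H20ClIN2O2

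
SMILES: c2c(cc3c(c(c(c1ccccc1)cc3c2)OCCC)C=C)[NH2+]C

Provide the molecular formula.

C22H24NO+

Heavy atoms from the SMILES: 22 C, 1 N, 1 O.
Implicit hydrogens by atom environment:
  9 × C (aromatic): 1 H each → 9
  7 × C (aromatic): no H
  3 × C: 2 H each → 6
  2 × C: 3 H each → 6
  1 × C: 1 H
  1 × N (charge +1): 2 H
  1 × O: no H
  Total hydrogens = 24.
Net charge +1.
Molecular formula: C22H24NO+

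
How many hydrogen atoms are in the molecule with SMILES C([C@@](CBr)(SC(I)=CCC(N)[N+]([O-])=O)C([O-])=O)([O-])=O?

8

Hydrogens are implicit in SMILES; fill each atom to its normal valence:
  4 × C: no H
  3 × O: no H
  3 × O (charge -1): no H
  2 × C: 2 H each → 4
  2 × C: 1 H each → 2
  1 × Br: no H
  1 × I: no H
  1 × N: 2 H
  1 × N (charge +1): no H
  1 × S: no H
  Total hydrogens = 8.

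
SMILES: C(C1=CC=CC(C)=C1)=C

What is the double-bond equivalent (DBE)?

Molecular formula from the SMILES: C9H10.
DoU = (2C + 2 + N − H − X)/2 = (2·9 + 2 + 0 − 10 − 0)/2 = 10/2 = 5.
(Structurally: 1 ring(s) + 4 π bond(s) = 5.)

5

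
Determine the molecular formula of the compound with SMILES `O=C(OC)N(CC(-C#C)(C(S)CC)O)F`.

C9H14FNO3S

Heavy atoms from the SMILES: 9 C, 1 F, 1 N, 3 O, 1 S.
Implicit hydrogens by atom environment:
  3 × C: no H
  2 × C: 3 H each → 6
  2 × C: 2 H each → 4
  2 × C: 1 H each → 2
  2 × O: no H
  1 × F: no H
  1 × N: no H
  1 × O: 1 H
  1 × S: 1 H
  Total hydrogens = 14.
Molecular formula: C9H14FNO3S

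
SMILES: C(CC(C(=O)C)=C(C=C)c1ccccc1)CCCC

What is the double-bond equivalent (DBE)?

7

Molecular formula from the SMILES: C18H24O.
DoU = (2C + 2 + N − H − X)/2 = (2·18 + 2 + 0 − 24 − 0)/2 = 14/2 = 7.
(Structurally: 1 ring(s) + 6 π bond(s) = 7.)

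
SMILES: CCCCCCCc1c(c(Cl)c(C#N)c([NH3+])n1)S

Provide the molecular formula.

Heavy atoms from the SMILES: 13 C, 1 Cl, 3 N, 1 S.
Implicit hydrogens by atom environment:
  6 × C: 2 H each → 12
  5 × C (aromatic): no H
  1 × C: 3 H
  1 × C: no H
  1 × Cl: no H
  1 × N (charge +1): 3 H
  1 × N (aromatic): no H
  1 × N: no H
  1 × S: 1 H
  Total hydrogens = 19.
Net charge +1.
Molecular formula: C13H19ClN3S+

C13H19ClN3S+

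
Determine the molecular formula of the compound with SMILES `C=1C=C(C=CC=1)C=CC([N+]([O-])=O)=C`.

C10H9NO2

Heavy atoms from the SMILES: 10 C, 1 N, 2 O.
Implicit hydrogens by atom environment:
  5 × C (aromatic): 1 H each → 5
  2 × C: 1 H each → 2
  1 × C: 2 H
  1 × C: no H
  1 × C (aromatic): no H
  1 × N (charge +1): no H
  1 × O: no H
  1 × O (charge -1): no H
  Total hydrogens = 9.
Molecular formula: C10H9NO2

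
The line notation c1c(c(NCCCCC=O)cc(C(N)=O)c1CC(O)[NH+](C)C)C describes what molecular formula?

Heavy atoms from the SMILES: 17 C, 3 N, 3 O.
Implicit hydrogens by atom environment:
  5 × C: 2 H each → 10
  4 × C (aromatic): no H
  3 × C: 3 H each → 9
  2 × C (aromatic): 1 H each → 2
  2 × C: 1 H each → 2
  2 × O: no H
  1 × C: no H
  1 × N: 2 H
  1 × N: 1 H
  1 × N (charge +1): 1 H
  1 × O: 1 H
  Total hydrogens = 28.
Net charge +1.
Molecular formula: C17H28N3O3+

C17H28N3O3+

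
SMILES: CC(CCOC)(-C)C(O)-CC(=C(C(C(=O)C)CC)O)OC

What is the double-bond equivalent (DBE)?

Molecular formula from the SMILES: C16H30O5.
DoU = (2C + 2 + N − H − X)/2 = (2·16 + 2 + 0 − 30 − 0)/2 = 4/2 = 2.
(Structurally: 0 ring(s) + 2 π bond(s) = 2.)

2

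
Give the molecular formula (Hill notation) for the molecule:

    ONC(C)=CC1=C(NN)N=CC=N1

Heavy atoms from the SMILES: 7 C, 5 N, 1 O.
Implicit hydrogens by atom environment:
  2 × C (aromatic): 1 H each → 2
  2 × C (aromatic): no H
  2 × N: 1 H each → 2
  2 × N (aromatic): no H
  1 × C: 3 H
  1 × C: 1 H
  1 × C: no H
  1 × N: 2 H
  1 × O: 1 H
  Total hydrogens = 11.
Molecular formula: C7H11N5O

C7H11N5O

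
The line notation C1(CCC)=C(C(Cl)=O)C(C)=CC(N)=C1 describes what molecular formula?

Heavy atoms from the SMILES: 11 C, 1 Cl, 1 N, 1 O.
Implicit hydrogens by atom environment:
  4 × C (aromatic): no H
  2 × C: 3 H each → 6
  2 × C: 2 H each → 4
  2 × C (aromatic): 1 H each → 2
  1 × C: no H
  1 × Cl: no H
  1 × N: 2 H
  1 × O: no H
  Total hydrogens = 14.
Molecular formula: C11H14ClNO

C11H14ClNO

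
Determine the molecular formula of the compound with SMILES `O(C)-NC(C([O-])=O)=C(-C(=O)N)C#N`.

C6H6N3O4-

Heavy atoms from the SMILES: 6 C, 3 N, 4 O.
Implicit hydrogens by atom environment:
  5 × C: no H
  3 × O: no H
  1 × C: 3 H
  1 × N: 2 H
  1 × N: 1 H
  1 × N: no H
  1 × O (charge -1): no H
  Total hydrogens = 6.
Net charge -1.
Molecular formula: C6H6N3O4-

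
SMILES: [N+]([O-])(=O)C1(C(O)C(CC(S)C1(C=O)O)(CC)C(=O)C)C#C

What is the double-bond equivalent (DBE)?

6

Molecular formula from the SMILES: C13H17NO6S.
DoU = (2C + 2 + N − H − X)/2 = (2·13 + 2 + 1 − 17 − 0)/2 = 12/2 = 6.
(Structurally: 1 ring(s) + 5 π bond(s) = 6.)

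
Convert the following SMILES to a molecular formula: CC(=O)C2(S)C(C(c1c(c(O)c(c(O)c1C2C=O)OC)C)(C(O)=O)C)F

Heavy atoms from the SMILES: 17 C, 1 F, 7 O, 1 S.
Implicit hydrogens by atom environment:
  6 × C (aromatic): no H
  4 × C: 3 H each → 12
  4 × C: no H
  4 × O: no H
  3 × C: 1 H each → 3
  3 × O: 1 H each → 3
  1 × F: no H
  1 × S: 1 H
  Total hydrogens = 19.
Molecular formula: C17H19FO7S

C17H19FO7S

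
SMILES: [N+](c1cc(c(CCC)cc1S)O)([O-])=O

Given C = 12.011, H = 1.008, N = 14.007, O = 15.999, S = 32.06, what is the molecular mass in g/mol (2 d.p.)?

Molecular formula: C9H11NO3S.
M = 9×12.011 + 11×1.008 + 1×14.007 + 3×15.999 + 1×32.06 = 213.25 g/mol.

213.25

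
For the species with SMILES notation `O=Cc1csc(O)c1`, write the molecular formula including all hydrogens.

C5H4O2S

Heavy atoms from the SMILES: 5 C, 2 O, 1 S.
Implicit hydrogens by atom environment:
  2 × C (aromatic): 1 H each → 2
  2 × C (aromatic): no H
  1 × C: 1 H
  1 × O: 1 H
  1 × O: no H
  1 × S (aromatic): no H
  Total hydrogens = 4.
Molecular formula: C5H4O2S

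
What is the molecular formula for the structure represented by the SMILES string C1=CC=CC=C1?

Heavy atoms from the SMILES: 6 C.
Implicit hydrogens by atom environment:
  6 × C (aromatic): 1 H each → 6
  Total hydrogens = 6.
Molecular formula: C6H6

C6H6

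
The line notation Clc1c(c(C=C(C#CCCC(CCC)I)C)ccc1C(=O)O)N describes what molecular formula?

C18H21ClINO2

Heavy atoms from the SMILES: 18 C, 1 Cl, 1 I, 1 N, 2 O.
Implicit hydrogens by atom environment:
  4 × C: 2 H each → 8
  4 × C (aromatic): no H
  4 × C: no H
  2 × C: 3 H each → 6
  2 × C (aromatic): 1 H each → 2
  2 × C: 1 H each → 2
  1 × Cl: no H
  1 × I: no H
  1 × N: 2 H
  1 × O: 1 H
  1 × O: no H
  Total hydrogens = 21.
Molecular formula: C18H21ClINO2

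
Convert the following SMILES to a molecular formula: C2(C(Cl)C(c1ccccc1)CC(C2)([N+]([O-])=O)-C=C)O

C14H16ClNO3

Heavy atoms from the SMILES: 14 C, 1 Cl, 1 N, 3 O.
Implicit hydrogens by atom environment:
  5 × C (aromatic): 1 H each → 5
  4 × C: 1 H each → 4
  3 × C: 2 H each → 6
  1 × C: no H
  1 × C (aromatic): no H
  1 × Cl: no H
  1 × N (charge +1): no H
  1 × O: 1 H
  1 × O: no H
  1 × O (charge -1): no H
  Total hydrogens = 16.
Molecular formula: C14H16ClNO3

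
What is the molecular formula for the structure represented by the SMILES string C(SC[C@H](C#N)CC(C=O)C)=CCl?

C9H12ClNOS

Heavy atoms from the SMILES: 9 C, 1 Cl, 1 N, 1 O, 1 S.
Implicit hydrogens by atom environment:
  5 × C: 1 H each → 5
  2 × C: 2 H each → 4
  1 × C: 3 H
  1 × C: no H
  1 × Cl: no H
  1 × N: no H
  1 × O: no H
  1 × S: no H
  Total hydrogens = 12.
Molecular formula: C9H12ClNOS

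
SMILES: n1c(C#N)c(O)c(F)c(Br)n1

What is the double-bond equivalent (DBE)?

6

Molecular formula from the SMILES: C5HBrFN3O.
DoU = (2C + 2 + N − H − X)/2 = (2·5 + 2 + 3 − 1 − 2)/2 = 12/2 = 6.
(Structurally: 1 ring(s) + 5 π bond(s) = 6.)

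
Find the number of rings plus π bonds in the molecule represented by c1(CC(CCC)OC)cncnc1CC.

4

Molecular formula from the SMILES: C12H20N2O.
DoU = (2C + 2 + N − H − X)/2 = (2·12 + 2 + 2 − 20 − 0)/2 = 8/2 = 4.
(Structurally: 1 ring(s) + 3 π bond(s) = 4.)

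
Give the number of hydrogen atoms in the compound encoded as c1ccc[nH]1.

Hydrogens are implicit in SMILES; fill each atom to its normal valence:
  4 × C (aromatic): 1 H each → 4
  1 × N (aromatic): 1 H
  Total hydrogens = 5.

5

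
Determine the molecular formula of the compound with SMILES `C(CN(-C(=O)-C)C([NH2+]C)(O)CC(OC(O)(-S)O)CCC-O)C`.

Heavy atoms from the SMILES: 13 C, 2 N, 6 O, 1 S.
Implicit hydrogens by atom environment:
  6 × C: 2 H each → 12
  4 × O: 1 H each → 4
  3 × C: 3 H each → 9
  3 × C: no H
  2 × O: no H
  1 × C: 1 H
  1 × N (charge +1): 2 H
  1 × N: no H
  1 × S: 1 H
  Total hydrogens = 29.
Net charge +1.
Molecular formula: C13H29N2O6S+

C13H29N2O6S+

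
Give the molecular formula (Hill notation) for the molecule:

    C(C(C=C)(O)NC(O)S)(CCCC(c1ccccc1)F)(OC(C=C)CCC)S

Heavy atoms from the SMILES: 21 C, 1 F, 1 N, 3 O, 2 S.
Implicit hydrogens by atom environment:
  7 × C: 2 H each → 14
  5 × C: 1 H each → 5
  5 × C (aromatic): 1 H each → 5
  2 × C: no H
  2 × O: 1 H each → 2
  2 × S: 1 H each → 2
  1 × C: 3 H
  1 × C (aromatic): no H
  1 × F: no H
  1 × N: 1 H
  1 × O: no H
  Total hydrogens = 32.
Molecular formula: C21H32FNO3S2

C21H32FNO3S2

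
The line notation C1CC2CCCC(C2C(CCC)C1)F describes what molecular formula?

C13H23F

Heavy atoms from the SMILES: 13 C, 1 F.
Implicit hydrogens by atom environment:
  8 × C: 2 H each → 16
  4 × C: 1 H each → 4
  1 × C: 3 H
  1 × F: no H
  Total hydrogens = 23.
Molecular formula: C13H23F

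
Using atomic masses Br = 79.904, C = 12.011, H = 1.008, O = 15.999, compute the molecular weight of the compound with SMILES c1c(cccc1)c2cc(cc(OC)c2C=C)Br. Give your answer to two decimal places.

Molecular formula: C15H13BrO.
M = 1×79.904 + 15×12.011 + 13×1.008 + 1×15.999 = 289.17 g/mol.

289.17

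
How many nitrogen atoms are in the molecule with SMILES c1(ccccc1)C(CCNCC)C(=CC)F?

The symbol for nitrogen appears 1 time in the SMILES.

1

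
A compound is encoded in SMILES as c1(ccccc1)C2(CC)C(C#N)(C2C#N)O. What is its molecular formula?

Heavy atoms from the SMILES: 13 C, 2 N, 1 O.
Implicit hydrogens by atom environment:
  5 × C (aromatic): 1 H each → 5
  4 × C: no H
  2 × N: no H
  1 × C: 3 H
  1 × C: 2 H
  1 × C: 1 H
  1 × C (aromatic): no H
  1 × O: 1 H
  Total hydrogens = 12.
Molecular formula: C13H12N2O

C13H12N2O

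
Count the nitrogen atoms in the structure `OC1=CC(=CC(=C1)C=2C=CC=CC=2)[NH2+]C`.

The symbol for nitrogen appears 1 time in the SMILES.

1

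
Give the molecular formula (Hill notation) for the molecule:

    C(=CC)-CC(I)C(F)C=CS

Heavy atoms from the SMILES: 8 C, 1 F, 1 I, 1 S.
Implicit hydrogens by atom environment:
  6 × C: 1 H each → 6
  1 × C: 3 H
  1 × C: 2 H
  1 × F: no H
  1 × I: no H
  1 × S: 1 H
  Total hydrogens = 12.
Molecular formula: C8H12FIS

C8H12FIS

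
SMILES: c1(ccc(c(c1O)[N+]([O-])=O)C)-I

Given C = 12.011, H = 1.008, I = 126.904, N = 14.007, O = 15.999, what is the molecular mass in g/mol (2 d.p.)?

Molecular formula: C7H6INO3.
M = 7×12.011 + 6×1.008 + 1×126.904 + 1×14.007 + 3×15.999 = 279.03 g/mol.

279.03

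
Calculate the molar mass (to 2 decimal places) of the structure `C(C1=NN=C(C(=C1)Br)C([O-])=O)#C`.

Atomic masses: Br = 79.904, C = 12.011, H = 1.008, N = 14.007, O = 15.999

226.01

Molecular formula: C7H2BrN2O2-.
M = 1×79.904 + 7×12.011 + 2×1.008 + 2×14.007 + 2×15.999 = 226.01 g/mol.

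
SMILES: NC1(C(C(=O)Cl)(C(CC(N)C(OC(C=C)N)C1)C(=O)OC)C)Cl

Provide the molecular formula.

C14H23Cl2N3O4

Heavy atoms from the SMILES: 14 C, 2 Cl, 3 N, 4 O.
Implicit hydrogens by atom environment:
  5 × C: 1 H each → 5
  4 × C: no H
  4 × O: no H
  3 × C: 2 H each → 6
  3 × N: 2 H each → 6
  2 × C: 3 H each → 6
  2 × Cl: no H
  Total hydrogens = 23.
Molecular formula: C14H23Cl2N3O4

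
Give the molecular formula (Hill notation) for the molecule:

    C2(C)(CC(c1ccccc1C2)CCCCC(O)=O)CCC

Heavy atoms from the SMILES: 19 C, 2 O.
Implicit hydrogens by atom environment:
  8 × C: 2 H each → 16
  4 × C (aromatic): 1 H each → 4
  2 × C: 3 H each → 6
  2 × C (aromatic): no H
  2 × C: no H
  1 × C: 1 H
  1 × O: 1 H
  1 × O: no H
  Total hydrogens = 28.
Molecular formula: C19H28O2

C19H28O2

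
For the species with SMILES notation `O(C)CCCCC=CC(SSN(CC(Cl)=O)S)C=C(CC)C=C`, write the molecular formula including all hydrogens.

Heavy atoms from the SMILES: 16 C, 1 Cl, 1 N, 2 O, 3 S.
Implicit hydrogens by atom environment:
  7 × C: 2 H each → 14
  5 × C: 1 H each → 5
  2 × C: 3 H each → 6
  2 × C: no H
  2 × O: no H
  2 × S: no H
  1 × Cl: no H
  1 × N: no H
  1 × S: 1 H
  Total hydrogens = 26.
Molecular formula: C16H26ClNO2S3

C16H26ClNO2S3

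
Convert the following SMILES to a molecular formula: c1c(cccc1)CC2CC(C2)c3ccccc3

Heavy atoms from the SMILES: 17 C.
Implicit hydrogens by atom environment:
  10 × C (aromatic): 1 H each → 10
  3 × C: 2 H each → 6
  2 × C: 1 H each → 2
  2 × C (aromatic): no H
  Total hydrogens = 18.
Molecular formula: C17H18

C17H18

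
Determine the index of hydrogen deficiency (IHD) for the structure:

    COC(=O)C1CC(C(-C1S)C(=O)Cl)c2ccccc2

7

Molecular formula from the SMILES: C14H15ClO3S.
DoU = (2C + 2 + N − H − X)/2 = (2·14 + 2 + 0 − 15 − 1)/2 = 14/2 = 7.
(Structurally: 2 ring(s) + 5 π bond(s) = 7.)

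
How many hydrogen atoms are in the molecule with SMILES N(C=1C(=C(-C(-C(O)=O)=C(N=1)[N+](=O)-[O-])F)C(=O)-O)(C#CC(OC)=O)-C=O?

6

Hydrogens are implicit in SMILES; fill each atom to its normal valence:
  6 × O: no H
  5 × C (aromatic): no H
  5 × C: no H
  2 × O: 1 H each → 2
  1 × C: 3 H
  1 × C: 1 H
  1 × F: no H
  1 × N (aromatic): no H
  1 × N (charge +1): no H
  1 × N: no H
  1 × O (charge -1): no H
  Total hydrogens = 6.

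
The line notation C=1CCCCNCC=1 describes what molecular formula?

C7H13N

Heavy atoms from the SMILES: 7 C, 1 N.
Implicit hydrogens by atom environment:
  5 × C: 2 H each → 10
  2 × C: 1 H each → 2
  1 × N: 1 H
  Total hydrogens = 13.
Molecular formula: C7H13N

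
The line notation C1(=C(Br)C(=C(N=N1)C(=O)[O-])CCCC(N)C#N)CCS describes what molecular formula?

Heavy atoms from the SMILES: 1 Br, 12 C, 4 N, 2 O, 1 S.
Implicit hydrogens by atom environment:
  5 × C: 2 H each → 10
  4 × C (aromatic): no H
  2 × C: no H
  2 × N (aromatic): no H
  1 × Br: no H
  1 × C: 1 H
  1 × N: 2 H
  1 × N: no H
  1 × O: no H
  1 × O (charge -1): no H
  1 × S: 1 H
  Total hydrogens = 14.
Net charge -1.
Molecular formula: C12H14BrN4O2S-

C12H14BrN4O2S-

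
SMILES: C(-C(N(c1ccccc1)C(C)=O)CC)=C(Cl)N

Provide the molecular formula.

C13H17ClN2O

Heavy atoms from the SMILES: 13 C, 1 Cl, 2 N, 1 O.
Implicit hydrogens by atom environment:
  5 × C (aromatic): 1 H each → 5
  2 × C: 3 H each → 6
  2 × C: 1 H each → 2
  2 × C: no H
  1 × C: 2 H
  1 × C (aromatic): no H
  1 × Cl: no H
  1 × N: 2 H
  1 × N: no H
  1 × O: no H
  Total hydrogens = 17.
Molecular formula: C13H17ClN2O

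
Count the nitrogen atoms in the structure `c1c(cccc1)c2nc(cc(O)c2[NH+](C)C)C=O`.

The symbol for nitrogen appears 2 times in the SMILES.

2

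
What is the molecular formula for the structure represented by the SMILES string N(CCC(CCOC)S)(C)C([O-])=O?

Heavy atoms from the SMILES: 8 C, 1 N, 3 O, 1 S.
Implicit hydrogens by atom environment:
  4 × C: 2 H each → 8
  2 × C: 3 H each → 6
  2 × O: no H
  1 × C: 1 H
  1 × C: no H
  1 × N: no H
  1 × O (charge -1): no H
  1 × S: 1 H
  Total hydrogens = 16.
Net charge -1.
Molecular formula: C8H16NO3S-

C8H16NO3S-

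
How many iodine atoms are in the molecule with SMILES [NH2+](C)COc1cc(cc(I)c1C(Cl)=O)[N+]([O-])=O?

The symbol for iodine appears 1 time in the SMILES.

1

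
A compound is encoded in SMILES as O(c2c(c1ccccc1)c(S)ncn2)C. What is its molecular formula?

Heavy atoms from the SMILES: 11 C, 2 N, 1 O, 1 S.
Implicit hydrogens by atom environment:
  6 × C (aromatic): 1 H each → 6
  4 × C (aromatic): no H
  2 × N (aromatic): no H
  1 × C: 3 H
  1 × O: no H
  1 × S: 1 H
  Total hydrogens = 10.
Molecular formula: C11H10N2OS

C11H10N2OS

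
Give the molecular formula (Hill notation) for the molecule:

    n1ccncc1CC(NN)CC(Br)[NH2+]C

C9H17BrN5+

Heavy atoms from the SMILES: 1 Br, 9 C, 5 N.
Implicit hydrogens by atom environment:
  3 × C (aromatic): 1 H each → 3
  2 × C: 2 H each → 4
  2 × C: 1 H each → 2
  2 × N (aromatic): no H
  1 × Br: no H
  1 × C: 3 H
  1 × C (aromatic): no H
  1 × N: 2 H
  1 × N (charge +1): 2 H
  1 × N: 1 H
  Total hydrogens = 17.
Net charge +1.
Molecular formula: C9H17BrN5+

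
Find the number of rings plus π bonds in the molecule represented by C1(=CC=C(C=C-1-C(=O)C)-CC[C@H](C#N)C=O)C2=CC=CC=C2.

Molecular formula from the SMILES: C19H17NO2.
DoU = (2C + 2 + N − H − X)/2 = (2·19 + 2 + 1 − 17 − 0)/2 = 24/2 = 12.
(Structurally: 2 ring(s) + 10 π bond(s) = 12.)

12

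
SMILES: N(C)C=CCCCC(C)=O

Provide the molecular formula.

C8H15NO

Heavy atoms from the SMILES: 8 C, 1 N, 1 O.
Implicit hydrogens by atom environment:
  3 × C: 2 H each → 6
  2 × C: 3 H each → 6
  2 × C: 1 H each → 2
  1 × C: no H
  1 × N: 1 H
  1 × O: no H
  Total hydrogens = 15.
Molecular formula: C8H15NO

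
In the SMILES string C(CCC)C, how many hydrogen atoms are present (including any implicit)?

12

Hydrogens are implicit in SMILES; fill each atom to its normal valence:
  3 × C: 2 H each → 6
  2 × C: 3 H each → 6
  Total hydrogens = 12.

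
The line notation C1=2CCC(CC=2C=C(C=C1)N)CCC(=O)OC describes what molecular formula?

Heavy atoms from the SMILES: 14 C, 1 N, 2 O.
Implicit hydrogens by atom environment:
  5 × C: 2 H each → 10
  3 × C (aromatic): 1 H each → 3
  3 × C (aromatic): no H
  2 × O: no H
  1 × C: 3 H
  1 × C: 1 H
  1 × C: no H
  1 × N: 2 H
  Total hydrogens = 19.
Molecular formula: C14H19NO2

C14H19NO2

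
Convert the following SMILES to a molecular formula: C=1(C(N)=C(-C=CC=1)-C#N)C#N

C8H5N3

Heavy atoms from the SMILES: 8 C, 3 N.
Implicit hydrogens by atom environment:
  3 × C (aromatic): 1 H each → 3
  3 × C (aromatic): no H
  2 × C: no H
  2 × N: no H
  1 × N: 2 H
  Total hydrogens = 5.
Molecular formula: C8H5N3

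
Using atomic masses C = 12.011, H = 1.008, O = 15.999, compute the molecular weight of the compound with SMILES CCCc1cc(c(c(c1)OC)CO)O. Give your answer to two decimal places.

Molecular formula: C11H16O3.
M = 11×12.011 + 16×1.008 + 3×15.999 = 196.25 g/mol.

196.25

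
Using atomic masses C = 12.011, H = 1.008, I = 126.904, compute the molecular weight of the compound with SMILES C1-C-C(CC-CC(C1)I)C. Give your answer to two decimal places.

252.14

Molecular formula: C9H17I.
M = 9×12.011 + 17×1.008 + 1×126.904 = 252.14 g/mol.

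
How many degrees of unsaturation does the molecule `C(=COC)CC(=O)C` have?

Molecular formula from the SMILES: C6H10O2.
DoU = (2C + 2 + N − H − X)/2 = (2·6 + 2 + 0 − 10 − 0)/2 = 4/2 = 2.
(Structurally: 0 ring(s) + 2 π bond(s) = 2.)

2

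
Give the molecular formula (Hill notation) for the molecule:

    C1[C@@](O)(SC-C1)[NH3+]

Heavy atoms from the SMILES: 4 C, 1 N, 1 O, 1 S.
Implicit hydrogens by atom environment:
  3 × C: 2 H each → 6
  1 × C: no H
  1 × N (charge +1): 3 H
  1 × O: 1 H
  1 × S: no H
  Total hydrogens = 10.
Net charge +1.
Molecular formula: C4H10NOS+

C4H10NOS+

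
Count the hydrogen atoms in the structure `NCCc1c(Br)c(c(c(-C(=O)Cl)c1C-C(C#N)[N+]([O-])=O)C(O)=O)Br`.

Hydrogens are implicit in SMILES; fill each atom to its normal valence:
  6 × C (aromatic): no H
  3 × C: 2 H each → 6
  3 × C: no H
  3 × O: no H
  2 × Br: no H
  1 × C: 1 H
  1 × Cl: no H
  1 × N: 2 H
  1 × N: no H
  1 × N (charge +1): no H
  1 × O: 1 H
  1 × O (charge -1): no H
  Total hydrogens = 10.

10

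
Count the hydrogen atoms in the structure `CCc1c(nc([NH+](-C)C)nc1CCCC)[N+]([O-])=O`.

21

Hydrogens are implicit in SMILES; fill each atom to its normal valence:
  4 × C: 3 H each → 12
  4 × C: 2 H each → 8
  4 × C (aromatic): no H
  2 × N (aromatic): no H
  1 × N (charge +1): 1 H
  1 × N (charge +1): no H
  1 × O: no H
  1 × O (charge -1): no H
  Total hydrogens = 21.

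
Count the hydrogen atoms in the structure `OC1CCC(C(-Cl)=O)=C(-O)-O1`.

7

Hydrogens are implicit in SMILES; fill each atom to its normal valence:
  3 × C: no H
  2 × C: 2 H each → 4
  2 × O: 1 H each → 2
  2 × O: no H
  1 × C: 1 H
  1 × Cl: no H
  Total hydrogens = 7.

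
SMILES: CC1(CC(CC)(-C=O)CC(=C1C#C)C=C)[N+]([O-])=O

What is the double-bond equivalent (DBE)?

Molecular formula from the SMILES: C14H17NO3.
DoU = (2C + 2 + N − H − X)/2 = (2·14 + 2 + 1 − 17 − 0)/2 = 14/2 = 7.
(Structurally: 1 ring(s) + 6 π bond(s) = 7.)

7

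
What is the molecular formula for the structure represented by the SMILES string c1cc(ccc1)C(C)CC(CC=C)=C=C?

Heavy atoms from the SMILES: 15 C.
Implicit hydrogens by atom environment:
  5 × C (aromatic): 1 H each → 5
  4 × C: 2 H each → 8
  2 × C: 1 H each → 2
  2 × C: no H
  1 × C: 3 H
  1 × C (aromatic): no H
  Total hydrogens = 18.
Molecular formula: C15H18

C15H18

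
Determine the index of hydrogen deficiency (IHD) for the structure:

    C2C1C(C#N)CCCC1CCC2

4

Molecular formula from the SMILES: C11H17N.
DoU = (2C + 2 + N − H − X)/2 = (2·11 + 2 + 1 − 17 − 0)/2 = 8/2 = 4.
(Structurally: 2 ring(s) + 2 π bond(s) = 4.)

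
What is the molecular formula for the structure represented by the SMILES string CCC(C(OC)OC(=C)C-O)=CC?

Heavy atoms from the SMILES: 10 C, 3 O.
Implicit hydrogens by atom environment:
  3 × C: 3 H each → 9
  3 × C: 2 H each → 6
  2 × C: 1 H each → 2
  2 × C: no H
  2 × O: no H
  1 × O: 1 H
  Total hydrogens = 18.
Molecular formula: C10H18O3

C10H18O3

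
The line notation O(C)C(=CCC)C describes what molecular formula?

Heavy atoms from the SMILES: 6 C, 1 O.
Implicit hydrogens by atom environment:
  3 × C: 3 H each → 9
  1 × C: 2 H
  1 × C: 1 H
  1 × C: no H
  1 × O: no H
  Total hydrogens = 12.
Molecular formula: C6H12O

C6H12O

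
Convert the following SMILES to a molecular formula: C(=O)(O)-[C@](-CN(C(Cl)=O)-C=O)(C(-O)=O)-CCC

C9H12ClNO6

Heavy atoms from the SMILES: 9 C, 1 Cl, 1 N, 6 O.
Implicit hydrogens by atom environment:
  4 × C: no H
  4 × O: no H
  3 × C: 2 H each → 6
  2 × O: 1 H each → 2
  1 × C: 3 H
  1 × C: 1 H
  1 × Cl: no H
  1 × N: no H
  Total hydrogens = 12.
Molecular formula: C9H12ClNO6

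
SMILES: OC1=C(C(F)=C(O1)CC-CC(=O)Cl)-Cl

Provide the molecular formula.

C8H7Cl2FO3

Heavy atoms from the SMILES: 8 C, 2 Cl, 1 F, 3 O.
Implicit hydrogens by atom environment:
  4 × C (aromatic): no H
  3 × C: 2 H each → 6
  2 × Cl: no H
  1 × C: no H
  1 × F: no H
  1 × O: 1 H
  1 × O (aromatic): no H
  1 × O: no H
  Total hydrogens = 7.
Molecular formula: C8H7Cl2FO3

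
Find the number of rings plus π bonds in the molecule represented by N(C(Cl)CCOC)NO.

0

Molecular formula from the SMILES: C4H11ClN2O2.
DoU = (2C + 2 + N − H − X)/2 = (2·4 + 2 + 2 − 11 − 1)/2 = 0/2 = 0.
(Structurally: 0 ring(s) + 0 π bond(s) = 0.)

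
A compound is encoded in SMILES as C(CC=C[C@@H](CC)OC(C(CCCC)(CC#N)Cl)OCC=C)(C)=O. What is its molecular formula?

Heavy atoms from the SMILES: 19 C, 1 Cl, 1 N, 3 O.
Implicit hydrogens by atom environment:
  8 × C: 2 H each → 16
  5 × C: 1 H each → 5
  3 × C: 3 H each → 9
  3 × C: no H
  3 × O: no H
  1 × Cl: no H
  1 × N: no H
  Total hydrogens = 30.
Molecular formula: C19H30ClNO3

C19H30ClNO3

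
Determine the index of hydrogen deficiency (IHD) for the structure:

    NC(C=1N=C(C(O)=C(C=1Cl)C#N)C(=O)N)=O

Molecular formula from the SMILES: C8H5ClN4O3.
DoU = (2C + 2 + N − H − X)/2 = (2·8 + 2 + 4 − 5 − 1)/2 = 16/2 = 8.
(Structurally: 1 ring(s) + 7 π bond(s) = 8.)

8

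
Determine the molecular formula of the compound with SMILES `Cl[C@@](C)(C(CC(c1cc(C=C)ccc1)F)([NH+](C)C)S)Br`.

C15H21BrClFNS+

Heavy atoms from the SMILES: 1 Br, 15 C, 1 Cl, 1 F, 1 N, 1 S.
Implicit hydrogens by atom environment:
  4 × C (aromatic): 1 H each → 4
  3 × C: 3 H each → 9
  2 × C: 2 H each → 4
  2 × C: 1 H each → 2
  2 × C: no H
  2 × C (aromatic): no H
  1 × Br: no H
  1 × Cl: no H
  1 × F: no H
  1 × N (charge +1): 1 H
  1 × S: 1 H
  Total hydrogens = 21.
Net charge +1.
Molecular formula: C15H21BrClFNS+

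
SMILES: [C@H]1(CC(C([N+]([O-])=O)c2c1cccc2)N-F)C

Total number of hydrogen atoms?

Hydrogens are implicit in SMILES; fill each atom to its normal valence:
  4 × C (aromatic): 1 H each → 4
  3 × C: 1 H each → 3
  2 × C (aromatic): no H
  1 × C: 3 H
  1 × C: 2 H
  1 × F: no H
  1 × N: 1 H
  1 × N (charge +1): no H
  1 × O: no H
  1 × O (charge -1): no H
  Total hydrogens = 13.

13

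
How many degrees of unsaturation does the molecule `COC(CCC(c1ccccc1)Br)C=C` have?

Molecular formula from the SMILES: C13H17BrO.
DoU = (2C + 2 + N − H − X)/2 = (2·13 + 2 + 0 − 17 − 1)/2 = 10/2 = 5.
(Structurally: 1 ring(s) + 4 π bond(s) = 5.)

5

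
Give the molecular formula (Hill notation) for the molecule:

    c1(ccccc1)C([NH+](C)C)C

C10H16N+

Heavy atoms from the SMILES: 10 C, 1 N.
Implicit hydrogens by atom environment:
  5 × C (aromatic): 1 H each → 5
  3 × C: 3 H each → 9
  1 × C: 1 H
  1 × C (aromatic): no H
  1 × N (charge +1): 1 H
  Total hydrogens = 16.
Net charge +1.
Molecular formula: C10H16N+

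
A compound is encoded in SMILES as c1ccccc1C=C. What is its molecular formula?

Heavy atoms from the SMILES: 8 C.
Implicit hydrogens by atom environment:
  5 × C (aromatic): 1 H each → 5
  1 × C: 2 H
  1 × C: 1 H
  1 × C (aromatic): no H
  Total hydrogens = 8.
Molecular formula: C8H8

C8H8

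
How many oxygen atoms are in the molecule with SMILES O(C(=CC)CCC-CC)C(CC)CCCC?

The symbol for oxygen appears 1 time in the SMILES.

1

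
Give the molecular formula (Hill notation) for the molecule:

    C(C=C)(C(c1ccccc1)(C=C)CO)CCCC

Heavy atoms from the SMILES: 17 C, 1 O.
Implicit hydrogens by atom environment:
  6 × C: 2 H each → 12
  5 × C (aromatic): 1 H each → 5
  3 × C: 1 H each → 3
  1 × C: 3 H
  1 × C: no H
  1 × C (aromatic): no H
  1 × O: 1 H
  Total hydrogens = 24.
Molecular formula: C17H24O

C17H24O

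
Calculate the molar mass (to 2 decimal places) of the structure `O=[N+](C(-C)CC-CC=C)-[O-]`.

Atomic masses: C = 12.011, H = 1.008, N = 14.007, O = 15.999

143.19

Molecular formula: C7H13NO2.
M = 7×12.011 + 13×1.008 + 1×14.007 + 2×15.999 = 143.19 g/mol.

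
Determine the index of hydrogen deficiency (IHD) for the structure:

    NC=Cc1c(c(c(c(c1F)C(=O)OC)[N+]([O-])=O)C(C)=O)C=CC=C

10

Molecular formula from the SMILES: C16H15FN2O5.
DoU = (2C + 2 + N − H − X)/2 = (2·16 + 2 + 2 − 15 − 1)/2 = 20/2 = 10.
(Structurally: 1 ring(s) + 9 π bond(s) = 10.)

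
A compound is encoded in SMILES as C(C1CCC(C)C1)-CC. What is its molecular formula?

C9H18

Heavy atoms from the SMILES: 9 C.
Implicit hydrogens by atom environment:
  5 × C: 2 H each → 10
  2 × C: 3 H each → 6
  2 × C: 1 H each → 2
  Total hydrogens = 18.
Molecular formula: C9H18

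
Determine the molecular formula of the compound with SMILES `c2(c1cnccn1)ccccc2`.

Heavy atoms from the SMILES: 10 C, 2 N.
Implicit hydrogens by atom environment:
  8 × C (aromatic): 1 H each → 8
  2 × C (aromatic): no H
  2 × N (aromatic): no H
  Total hydrogens = 8.
Molecular formula: C10H8N2

C10H8N2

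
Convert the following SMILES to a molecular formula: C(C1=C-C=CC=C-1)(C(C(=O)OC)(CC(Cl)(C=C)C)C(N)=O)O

C16H20ClNO4

Heavy atoms from the SMILES: 16 C, 1 Cl, 1 N, 4 O.
Implicit hydrogens by atom environment:
  5 × C (aromatic): 1 H each → 5
  4 × C: no H
  3 × O: no H
  2 × C: 3 H each → 6
  2 × C: 2 H each → 4
  2 × C: 1 H each → 2
  1 × C (aromatic): no H
  1 × Cl: no H
  1 × N: 2 H
  1 × O: 1 H
  Total hydrogens = 20.
Molecular formula: C16H20ClNO4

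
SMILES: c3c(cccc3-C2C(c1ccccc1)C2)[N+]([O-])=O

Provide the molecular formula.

Heavy atoms from the SMILES: 15 C, 1 N, 2 O.
Implicit hydrogens by atom environment:
  9 × C (aromatic): 1 H each → 9
  3 × C (aromatic): no H
  2 × C: 1 H each → 2
  1 × C: 2 H
  1 × N (charge +1): no H
  1 × O: no H
  1 × O (charge -1): no H
  Total hydrogens = 13.
Molecular formula: C15H13NO2

C15H13NO2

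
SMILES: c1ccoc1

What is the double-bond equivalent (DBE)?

Molecular formula from the SMILES: C4H4O.
DoU = (2C + 2 + N − H − X)/2 = (2·4 + 2 + 0 − 4 − 0)/2 = 6/2 = 3.
(Structurally: 1 ring(s) + 2 π bond(s) = 3.)

3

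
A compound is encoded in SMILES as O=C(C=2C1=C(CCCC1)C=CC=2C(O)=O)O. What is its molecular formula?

C12H12O4

Heavy atoms from the SMILES: 12 C, 4 O.
Implicit hydrogens by atom environment:
  4 × C: 2 H each → 8
  4 × C (aromatic): no H
  2 × C (aromatic): 1 H each → 2
  2 × C: no H
  2 × O: 1 H each → 2
  2 × O: no H
  Total hydrogens = 12.
Molecular formula: C12H12O4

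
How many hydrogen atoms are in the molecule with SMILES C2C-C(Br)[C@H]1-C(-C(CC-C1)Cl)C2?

Hydrogens are implicit in SMILES; fill each atom to its normal valence:
  6 × C: 2 H each → 12
  4 × C: 1 H each → 4
  1 × Br: no H
  1 × Cl: no H
  Total hydrogens = 16.

16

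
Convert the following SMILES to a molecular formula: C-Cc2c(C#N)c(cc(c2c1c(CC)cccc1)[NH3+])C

C18H21N2+

Heavy atoms from the SMILES: 18 C, 2 N.
Implicit hydrogens by atom environment:
  7 × C (aromatic): no H
  5 × C (aromatic): 1 H each → 5
  3 × C: 3 H each → 9
  2 × C: 2 H each → 4
  1 × C: no H
  1 × N (charge +1): 3 H
  1 × N: no H
  Total hydrogens = 21.
Net charge +1.
Molecular formula: C18H21N2+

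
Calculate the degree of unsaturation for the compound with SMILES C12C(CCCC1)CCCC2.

2

Molecular formula from the SMILES: C10H18.
DoU = (2C + 2 + N − H − X)/2 = (2·10 + 2 + 0 − 18 − 0)/2 = 4/2 = 2.
(Structurally: 2 ring(s) + 0 π bond(s) = 2.)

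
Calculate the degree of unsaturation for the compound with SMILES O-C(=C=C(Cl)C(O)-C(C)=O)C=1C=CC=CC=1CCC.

Molecular formula from the SMILES: C15H17ClO3.
DoU = (2C + 2 + N − H − X)/2 = (2·15 + 2 + 0 − 17 − 1)/2 = 14/2 = 7.
(Structurally: 1 ring(s) + 6 π bond(s) = 7.)

7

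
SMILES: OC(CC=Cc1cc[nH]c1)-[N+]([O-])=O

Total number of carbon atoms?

8

The symbol for carbon appears 8 times in the SMILES. Lowercase c denotes aromatic carbon and counts toward C.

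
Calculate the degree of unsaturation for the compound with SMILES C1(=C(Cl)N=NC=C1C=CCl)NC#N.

7

Molecular formula from the SMILES: C7H4Cl2N4.
DoU = (2C + 2 + N − H − X)/2 = (2·7 + 2 + 4 − 4 − 2)/2 = 14/2 = 7.
(Structurally: 1 ring(s) + 6 π bond(s) = 7.)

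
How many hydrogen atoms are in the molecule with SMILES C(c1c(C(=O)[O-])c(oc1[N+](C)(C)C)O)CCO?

17

Hydrogens are implicit in SMILES; fill each atom to its normal valence:
  4 × C (aromatic): no H
  3 × C: 3 H each → 9
  3 × C: 2 H each → 6
  2 × O: 1 H each → 2
  1 × C: no H
  1 × N (charge +1): no H
  1 × O (aromatic): no H
  1 × O: no H
  1 × O (charge -1): no H
  Total hydrogens = 17.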